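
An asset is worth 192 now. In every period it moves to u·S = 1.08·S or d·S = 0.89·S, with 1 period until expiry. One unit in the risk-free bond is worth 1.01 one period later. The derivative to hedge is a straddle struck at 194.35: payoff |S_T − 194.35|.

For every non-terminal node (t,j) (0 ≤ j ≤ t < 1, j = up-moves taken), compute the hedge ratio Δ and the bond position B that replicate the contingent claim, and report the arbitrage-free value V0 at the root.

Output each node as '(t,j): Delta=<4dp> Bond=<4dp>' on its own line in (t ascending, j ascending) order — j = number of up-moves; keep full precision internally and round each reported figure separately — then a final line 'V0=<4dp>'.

(0,0): Delta=-0.2867 Bond=71.7493
V0=16.6967

Under the risk-neutral measure, an up-move has probability p* = (R−d)/(u−d) = 0.6316 and values discount at R = 1.01.
Terminal payoffs: V(1,0)=23.4700, V(1,1)=13.0100
  t=0,j=0: stock 192.0000 → up 207.3600 (V=13.0100), down 170.8800 (V=23.4700). Price 16.6967; hedge Δ=-0.2867, bond B=71.7493.
Self-financing check: at every node Δ·S+B equals the discounted successor values.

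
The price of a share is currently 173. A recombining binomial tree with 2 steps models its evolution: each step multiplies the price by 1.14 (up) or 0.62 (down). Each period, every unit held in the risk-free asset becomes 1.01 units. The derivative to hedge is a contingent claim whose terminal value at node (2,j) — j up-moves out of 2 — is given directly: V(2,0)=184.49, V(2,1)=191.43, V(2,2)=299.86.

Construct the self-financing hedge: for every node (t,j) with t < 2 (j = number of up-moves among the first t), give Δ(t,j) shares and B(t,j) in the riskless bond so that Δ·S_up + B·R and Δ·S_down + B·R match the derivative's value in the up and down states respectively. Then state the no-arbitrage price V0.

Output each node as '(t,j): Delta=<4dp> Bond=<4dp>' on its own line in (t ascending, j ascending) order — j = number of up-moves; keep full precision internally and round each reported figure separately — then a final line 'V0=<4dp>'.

The replicating-portfolio and risk-neutral prices coincide; use p* = (1.01−0.62)/(1.14−0.62) = 0.7500 for the latter.
At expiry t=2: V(2,0)=184.4900, V(2,1)=191.4300, V(2,2)=299.8600
  t=1,j=0: stock 107.2600 → up 122.2764 (V=191.4300), down 66.5012 (V=184.4900). Price 187.8168; hedge Δ=0.1244, bond B=174.4707.
  t=1,j=1: stock 197.2200 → up 224.8308 (V=299.8600), down 122.2764 (V=191.4300). Price 270.0520; hedge Δ=1.0573, bond B=61.5327.
  t=0,j=0: stock 173.0000 → up 197.2200 (V=270.0520), down 107.2600 (V=187.8168). Price 247.0230; hedge Δ=0.9141, bond B=88.8784.
Self-financing check: at every node Δ·S+B equals the discounted successor values.

(0,0): Delta=0.9141 Bond=88.8784
(1,0): Delta=0.1244 Bond=174.4707
(1,1): Delta=1.0573 Bond=61.5327
V0=247.0230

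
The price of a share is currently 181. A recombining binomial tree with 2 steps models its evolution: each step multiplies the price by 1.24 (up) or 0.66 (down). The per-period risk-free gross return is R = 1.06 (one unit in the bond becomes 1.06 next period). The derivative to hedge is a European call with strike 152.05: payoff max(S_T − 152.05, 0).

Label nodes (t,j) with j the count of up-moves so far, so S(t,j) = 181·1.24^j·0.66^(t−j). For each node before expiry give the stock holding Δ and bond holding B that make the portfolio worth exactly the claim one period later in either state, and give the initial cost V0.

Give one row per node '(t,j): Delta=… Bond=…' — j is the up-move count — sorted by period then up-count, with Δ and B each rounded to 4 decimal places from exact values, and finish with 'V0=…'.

(0,0): Delta=0.7825 Bond=-88.1834
(1,0): Delta=0.0000 Bond=0.0000
(1,1): Delta=0.9699 Bond=-135.5379
V0=53.4445

The replicating-portfolio and risk-neutral prices coincide; use p* = (1.06−0.66)/(1.24−0.66) = 0.6897 for the latter.
Payoff layer (t=2): V(2,0)=0.0000, V(2,1)=0.0000, V(2,2)=126.2556
Node (1,0) S=119.4600: V=(p*·0.0000+(1−p*)·0.0000)/1.06=0.0000; Δ=(0.0000−0.0000)/(148.1304−78.8436)=0.0000; B=V−Δ·S=0.0000
Node (1,1) S=224.4400: V=(p*·126.2556+(1−p*)·0.0000)/1.06=82.1442; Δ=(126.2556−0.0000)/(278.3056−148.1304)=0.9699; B=V−Δ·S=-135.5379
Node (0,0) S=181.0000: V=(p*·82.1442+(1−p*)·0.0000)/1.06=53.4445; Δ=(82.1442−0.0000)/(224.4400−119.4600)=0.7825; B=V−Δ·S=-88.1834
The time-0 hedge costs 53.4445, which is the no-arbitrage price.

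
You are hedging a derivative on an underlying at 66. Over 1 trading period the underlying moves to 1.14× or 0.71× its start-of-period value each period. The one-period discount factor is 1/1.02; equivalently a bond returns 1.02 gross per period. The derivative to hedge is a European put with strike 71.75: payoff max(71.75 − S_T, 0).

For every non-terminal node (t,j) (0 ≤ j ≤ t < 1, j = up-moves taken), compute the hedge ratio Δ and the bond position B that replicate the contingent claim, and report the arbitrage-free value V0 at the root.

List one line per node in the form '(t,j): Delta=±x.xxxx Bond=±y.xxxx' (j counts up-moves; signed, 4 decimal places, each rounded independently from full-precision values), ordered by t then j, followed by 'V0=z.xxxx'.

Since d<R<u, set p* = (R−d)/(u−d) = 0.7209; price each node as the discounted p*-expectation of its children.
Terminal payoffs: V(1,0)=24.8900, V(1,1)=0.0000
(0,0): S=66.0000. Δ = (V_up−V_dn)/(S_up−S_dn) = (0.0000−24.8900)/(75.2400−46.8600) = -0.8770. V = [p*·0.0000 + (1−p*)·24.8900]/1.02 = 6.8098. B = V − Δ·S = 64.6936.
Each (Δ,B) replicates both successor values, so the strategy is self-financing and V0 is arbitrage-free.

(0,0): Delta=-0.8770 Bond=64.6936
V0=6.8098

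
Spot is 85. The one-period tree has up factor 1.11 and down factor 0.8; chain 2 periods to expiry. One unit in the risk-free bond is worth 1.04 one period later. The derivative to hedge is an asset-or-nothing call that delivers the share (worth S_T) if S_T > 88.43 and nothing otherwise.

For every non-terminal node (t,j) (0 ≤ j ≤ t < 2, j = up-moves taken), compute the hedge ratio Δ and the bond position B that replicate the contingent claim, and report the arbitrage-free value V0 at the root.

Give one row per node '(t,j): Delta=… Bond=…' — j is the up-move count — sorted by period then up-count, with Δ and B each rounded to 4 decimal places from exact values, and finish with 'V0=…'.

(0,0): Delta=2.9587 Bond=-193.4533
(1,0): Delta=0.0000 Bond=0.0000
(1,1): Delta=3.5806 Bond=-259.8722
V0=58.0360

No-arbitrage ⇒ martingale measure with p* = (R−d)/(u−d) = 0.7742.
Terminal payoffs: V(2,0)=0.0000, V(2,1)=0.0000, V(2,2)=104.7285
(1,0): S=68.0000. Δ = (V_up−V_dn)/(S_up−S_dn) = (0.0000−0.0000)/(75.4800−54.4000) = 0.0000. V = [p*·0.0000 + (1−p*)·0.0000]/1.04 = 0.0000. B = V − Δ·S = 0.0000.
(1,1): S=94.3500. Δ = (V_up−V_dn)/(S_up−S_dn) = (104.7285−0.0000)/(104.7285−75.4800) = 3.5806. V = [p*·104.7285 + (1−p*)·0.0000]/1.04 = 77.9617. B = V − Δ·S = -259.8722.
(0,0): S=85.0000. Δ = (V_up−V_dn)/(S_up−S_dn) = (77.9617−0.0000)/(94.3500−68.0000) = 2.9587. V = [p*·77.9617 + (1−p*)·0.0000]/1.04 = 58.0360. B = V − Δ·S = -193.4533.
Each (Δ,B) replicates both successor values, so the strategy is self-financing and V0 is arbitrage-free.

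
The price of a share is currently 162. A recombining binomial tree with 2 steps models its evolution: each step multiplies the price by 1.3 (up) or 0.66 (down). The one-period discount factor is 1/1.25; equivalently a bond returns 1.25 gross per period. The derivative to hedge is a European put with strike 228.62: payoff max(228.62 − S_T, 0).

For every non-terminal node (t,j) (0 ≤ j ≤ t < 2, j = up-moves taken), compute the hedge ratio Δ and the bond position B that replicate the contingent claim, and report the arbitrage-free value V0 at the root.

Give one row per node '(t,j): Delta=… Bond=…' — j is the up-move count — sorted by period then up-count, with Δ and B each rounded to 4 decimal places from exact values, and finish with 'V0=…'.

No-arbitrage ⇒ martingale measure with p* = (R−d)/(u−d) = 0.9219.
Terminal values V(2,·): V(2,0)=158.0528, V(2,1)=89.6240, V(2,2)=0.0000
Node (1,0) S=106.9200: V=(p*·89.6240+(1−p*)·158.0528)/1.25=75.9760; Δ=(89.6240−158.0528)/(138.9960−70.5672)=-1.0000; B=V−Δ·S=182.8960
Node (1,1) S=210.6000: V=(p*·0.0000+(1−p*)·89.6240)/1.25=5.6015; Δ=(0.0000−89.6240)/(273.7800−138.9960)=-0.6649; B=V−Δ·S=145.6390
Node (0,0) S=162.0000: V=(p*·5.6015+(1−p*)·75.9760)/1.25=8.8796; Δ=(5.6015−75.9760)/(210.6000−106.9200)=-0.6788; B=V−Δ·S=118.8398
Self-financing check: at every node Δ·S+B equals the discounted successor values.

(0,0): Delta=-0.6788 Bond=118.8398
(1,0): Delta=-1.0000 Bond=182.8960
(1,1): Delta=-0.6649 Bond=145.6390
V0=8.8796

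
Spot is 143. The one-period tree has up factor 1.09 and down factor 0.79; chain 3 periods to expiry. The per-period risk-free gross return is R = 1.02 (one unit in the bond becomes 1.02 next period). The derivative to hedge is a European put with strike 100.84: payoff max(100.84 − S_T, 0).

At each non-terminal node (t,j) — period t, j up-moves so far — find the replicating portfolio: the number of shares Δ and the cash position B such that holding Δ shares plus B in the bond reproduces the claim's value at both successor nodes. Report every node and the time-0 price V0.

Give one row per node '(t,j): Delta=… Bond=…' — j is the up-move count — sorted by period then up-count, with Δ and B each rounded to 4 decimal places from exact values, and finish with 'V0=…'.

(0,0): Delta=-0.0612 Bond=9.5362
(1,0): Delta=-0.2597 Bond=32.1513
(1,1): Delta=-0.0174 Bond=2.9021
(2,0): Delta=-1.0000 Bond=98.8627
(2,1): Delta=-0.0964 Bond=12.6865
(2,2): Delta=0.0000 Bond=0.0000
V0=0.7834

Risk-neutral probability p* = (R−d)/(u−d) = (1.02−0.79)/(1.09−0.79) = 0.7667.
Terminal values V(3,·): V(3,0)=30.3354, V(3,1)=3.5615, V(3,2)=0.0000, V(3,3)=0.0000
Node (2,0) S=89.2463: V=(p*·3.5615+(1−p*)·30.3354)/1.02=9.6164; Δ=(3.5615−30.3354)/(97.2785−70.5046)=-1.0000; B=V−Δ·S=98.8627
Node (2,1) S=123.1373: V=(p*·0.0000+(1−p*)·3.5615)/1.02=0.8147; Δ=(0.0000−3.5615)/(134.2197−97.2785)=-0.0964; B=V−Δ·S=12.6865
Node (2,2) S=169.8983: V=(p*·0.0000+(1−p*)·0.0000)/1.02=0.0000; Δ=(0.0000−0.0000)/(185.1891−134.2197)=0.0000; B=V−Δ·S=0.0000
Node (1,0) S=112.9700: V=(p*·0.8147+(1−p*)·9.6164)/1.02=2.8122; Δ=(0.8147−9.6164)/(123.1373−89.2463)=-0.2597; B=V−Δ·S=32.1513
Node (1,1) S=155.8700: V=(p*·0.0000+(1−p*)·0.8147)/1.02=0.1864; Δ=(0.0000−0.8147)/(169.8983−123.1373)=-0.0174; B=V−Δ·S=2.9021
Node (0,0) S=143.0000: V=(p*·0.1864+(1−p*)·2.8122)/1.02=0.7834; Δ=(0.1864−2.8122)/(155.8700−112.9700)=-0.0612; B=V−Δ·S=9.5362
The time-0 hedge costs 0.7834, which is the no-arbitrage price.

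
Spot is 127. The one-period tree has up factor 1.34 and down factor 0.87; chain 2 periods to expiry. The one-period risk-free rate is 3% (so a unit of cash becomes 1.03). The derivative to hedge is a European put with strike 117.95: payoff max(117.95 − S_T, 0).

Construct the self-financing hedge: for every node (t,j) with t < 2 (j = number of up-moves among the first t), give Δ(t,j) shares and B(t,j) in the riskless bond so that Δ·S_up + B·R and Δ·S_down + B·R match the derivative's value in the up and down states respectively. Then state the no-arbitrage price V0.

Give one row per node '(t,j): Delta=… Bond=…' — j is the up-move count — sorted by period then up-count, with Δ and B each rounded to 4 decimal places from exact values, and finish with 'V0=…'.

The replicating-portfolio and risk-neutral prices coincide; use p* = (1.03−0.87)/(1.34−0.87) = 0.3404 for the latter.
Terminal values V(2,·): V(2,0)=21.8237, V(2,1)=0.0000, V(2,2)=0.0000
(1,0): S=110.4900. Δ = (V_up−V_dn)/(S_up−S_dn) = (0.0000−21.8237)/(148.0566−96.1263) = -0.4202. V = [p*·0.0000 + (1−p*)·21.8237]/1.03 = 13.9751. B = V − Δ·S = 60.4085.
(1,1): S=170.1800. Δ = (V_up−V_dn)/(S_up−S_dn) = (0.0000−0.0000)/(228.0412−148.0566) = 0.0000. V = [p*·0.0000 + (1−p*)·0.0000]/1.03 = 0.0000. B = V − Δ·S = 0.0000.
(0,0): S=127.0000. Δ = (V_up−V_dn)/(S_up−S_dn) = (0.0000−13.9751)/(170.1800−110.4900) = -0.2341. V = [p*·0.0000 + (1−p*)·13.9751]/1.03 = 8.9491. B = V − Δ·S = 38.6834.
Each (Δ,B) replicates both successor values, so the strategy is self-financing and V0 is arbitrage-free.

(0,0): Delta=-0.2341 Bond=38.6834
(1,0): Delta=-0.4202 Bond=60.4085
(1,1): Delta=0.0000 Bond=0.0000
V0=8.9491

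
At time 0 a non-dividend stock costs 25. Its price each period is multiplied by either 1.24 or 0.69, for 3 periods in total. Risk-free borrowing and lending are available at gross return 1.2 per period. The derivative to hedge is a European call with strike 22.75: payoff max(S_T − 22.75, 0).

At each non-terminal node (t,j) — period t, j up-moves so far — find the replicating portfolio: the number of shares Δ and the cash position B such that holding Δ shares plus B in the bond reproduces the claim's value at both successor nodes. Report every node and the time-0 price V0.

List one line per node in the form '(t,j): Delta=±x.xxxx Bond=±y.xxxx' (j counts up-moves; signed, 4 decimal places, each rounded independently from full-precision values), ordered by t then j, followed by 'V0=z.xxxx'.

Since d<R<u, set p* = (R−d)/(u−d) = 0.9273; price each node as the discounted p*-expectation of its children.
Payoff layer (t=3): V(3,0)=0.0000, V(3,1)=0.0000, V(3,2)=3.7736, V(3,3)=24.9156
Node (2,0) S=11.9025: V=(p*·0.0000+(1−p*)·0.0000)/1.2=0.0000; Δ=(0.0000−0.0000)/(14.7591−8.2127)=0.0000; B=V−Δ·S=0.0000
Node (2,1) S=21.3900: V=(p*·3.7736+(1−p*)·0.0000)/1.2=2.9160; Δ=(3.7736−0.0000)/(26.5236−14.7591)=0.3208; B=V−Δ·S=-3.9451
Node (2,2) S=38.4400: V=(p*·24.9156+(1−p*)·3.7736)/1.2=19.4817; Δ=(24.9156−3.7736)/(47.6656−26.5236)=1.0000; B=V−Δ·S=-18.9583
Node (1,0) S=17.2500: V=(p*·2.9160+(1−p*)·0.0000)/1.2=2.2532; Δ=(2.9160−0.0000)/(21.3900−11.9025)=0.3073; B=V−Δ·S=-3.0485
Node (1,1) S=31.0000: V=(p*·19.4817+(1−p*)·2.9160)/1.2=15.2307; Δ=(19.4817−2.9160)/(38.4400−21.3900)=0.9716; B=V−Δ·S=-14.8887
Node (0,0) S=25.0000: V=(p*·15.2307+(1−p*)·2.2532)/1.2=11.9058; Δ=(15.2307−2.2532)/(31.0000−17.2500)=0.9438; B=V−Δ·S=-11.6897
Root portfolio cost Δ·25+B reproduces V0=11.9058.

(0,0): Delta=0.9438 Bond=-11.6897
(1,0): Delta=0.3073 Bond=-3.0485
(1,1): Delta=0.9716 Bond=-14.8887
(2,0): Delta=0.0000 Bond=0.0000
(2,1): Delta=0.3208 Bond=-3.9451
(2,2): Delta=1.0000 Bond=-18.9583
V0=11.9058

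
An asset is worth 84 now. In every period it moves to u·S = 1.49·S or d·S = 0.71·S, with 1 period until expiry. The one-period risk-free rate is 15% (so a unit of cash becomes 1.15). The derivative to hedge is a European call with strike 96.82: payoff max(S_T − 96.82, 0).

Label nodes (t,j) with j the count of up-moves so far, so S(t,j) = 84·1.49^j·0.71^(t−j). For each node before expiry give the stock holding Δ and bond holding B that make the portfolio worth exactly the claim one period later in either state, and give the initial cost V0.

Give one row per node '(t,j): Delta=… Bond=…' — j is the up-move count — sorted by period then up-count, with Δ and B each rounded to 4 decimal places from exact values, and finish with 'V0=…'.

No-arbitrage ⇒ martingale measure with p* = (R−d)/(u−d) = 0.5641.
Terminal values V(1,·): V(1,0)=0.0000, V(1,1)=28.3400
  t=0,j=0: stock 84.0000 → up 125.1600 (V=28.3400), down 59.6400 (V=0.0000). Price 13.9014; hedge Δ=0.4325, bond B=-22.4319.
Root portfolio cost Δ·84+B reproduces V0=13.9014.

(0,0): Delta=0.4325 Bond=-22.4319
V0=13.9014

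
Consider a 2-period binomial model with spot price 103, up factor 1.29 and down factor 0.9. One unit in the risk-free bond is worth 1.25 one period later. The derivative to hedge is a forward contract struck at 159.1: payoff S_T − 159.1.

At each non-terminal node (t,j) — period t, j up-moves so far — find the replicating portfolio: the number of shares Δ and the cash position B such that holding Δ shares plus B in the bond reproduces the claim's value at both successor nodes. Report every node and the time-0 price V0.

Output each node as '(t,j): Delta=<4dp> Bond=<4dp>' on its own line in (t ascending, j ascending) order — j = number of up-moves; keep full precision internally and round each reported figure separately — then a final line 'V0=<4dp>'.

(0,0): Delta=1.0000 Bond=-101.8240
(1,0): Delta=1.0000 Bond=-127.2800
(1,1): Delta=1.0000 Bond=-127.2800
V0=1.1760

Risk-neutral probability p* = (R−d)/(u−d) = (1.25−0.9)/(1.29−0.9) = 0.8974.
Terminal payoffs: V(2,0)=-75.6700, V(2,1)=-39.5170, V(2,2)=12.3023
(1,0): S=92.7000. Δ = (V_up−V_dn)/(S_up−S_dn) = (-39.5170−-75.6700)/(119.5830−83.4300) = 1.0000. V = [p*·-39.5170 + (1−p*)·-75.6700]/1.25 = -34.5800. B = V − Δ·S = -127.2800.
(1,1): S=132.8700. Δ = (V_up−V_dn)/(S_up−S_dn) = (12.3023−-39.5170)/(171.4023−119.5830) = 1.0000. V = [p*·12.3023 + (1−p*)·-39.5170]/1.25 = 5.5900. B = V − Δ·S = -127.2800.
(0,0): S=103.0000. Δ = (V_up−V_dn)/(S_up−S_dn) = (5.5900−-34.5800)/(132.8700−92.7000) = 1.0000. V = [p*·5.5900 + (1−p*)·-34.5800]/1.25 = 1.1760. B = V − Δ·S = -101.8240.
Check: Δ(0,0)·S0 + B(0,0) = 1.1760 = V0.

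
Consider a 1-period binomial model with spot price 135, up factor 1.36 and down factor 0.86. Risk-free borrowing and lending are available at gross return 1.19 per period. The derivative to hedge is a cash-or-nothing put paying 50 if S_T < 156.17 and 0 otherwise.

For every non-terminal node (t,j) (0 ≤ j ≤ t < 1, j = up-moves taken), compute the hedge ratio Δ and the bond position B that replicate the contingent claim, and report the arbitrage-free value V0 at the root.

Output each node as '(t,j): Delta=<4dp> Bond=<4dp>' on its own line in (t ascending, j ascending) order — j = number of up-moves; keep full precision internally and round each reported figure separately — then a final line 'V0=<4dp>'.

No-arbitrage ⇒ martingale measure with p* = (R−d)/(u−d) = 0.6600.
At expiry t=1: V(1,0)=50.0000, V(1,1)=0.0000
(0,0): S=135.0000. Δ = (V_up−V_dn)/(S_up−S_dn) = (0.0000−50.0000)/(183.6000−116.1000) = -0.7407. V = [p*·0.0000 + (1−p*)·50.0000]/1.19 = 14.2857. B = V − Δ·S = 114.2857.
Each (Δ,B) replicates both successor values, so the strategy is self-financing and V0 is arbitrage-free.

(0,0): Delta=-0.7407 Bond=114.2857
V0=14.2857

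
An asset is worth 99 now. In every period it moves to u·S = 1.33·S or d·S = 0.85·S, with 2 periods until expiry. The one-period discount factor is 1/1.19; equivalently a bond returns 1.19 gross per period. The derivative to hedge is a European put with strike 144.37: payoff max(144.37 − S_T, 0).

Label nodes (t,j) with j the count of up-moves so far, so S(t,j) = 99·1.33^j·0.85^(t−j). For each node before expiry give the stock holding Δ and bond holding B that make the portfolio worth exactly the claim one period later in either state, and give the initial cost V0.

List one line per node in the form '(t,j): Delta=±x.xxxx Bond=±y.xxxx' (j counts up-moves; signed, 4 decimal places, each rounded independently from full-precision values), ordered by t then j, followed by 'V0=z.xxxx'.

No-arbitrage ⇒ martingale measure with p* = (R−d)/(u−d) = 0.7083.
Terminal values V(2,·): V(2,0)=72.8425, V(2,1)=32.4505, V(2,2)=0.0000
(1,0): S=84.1500. Δ = (V_up−V_dn)/(S_up−S_dn) = (32.4505−72.8425)/(111.9195−71.5275) = -1.0000. V = [p*·32.4505 + (1−p*)·72.8425]/1.19 = 37.1693. B = V − Δ·S = 121.3193.
(1,1): S=131.6700. Δ = (V_up−V_dn)/(S_up−S_dn) = (0.0000−32.4505)/(175.1211−111.9195) = -0.5134. V = [p*·0.0000 + (1−p*)·32.4505]/1.19 = 7.9536. B = V − Δ·S = 75.5588.
(0,0): S=99.0000. Δ = (V_up−V_dn)/(S_up−S_dn) = (7.9536−37.1693)/(131.6700−84.1500) = -0.6148. V = [p*·7.9536 + (1−p*)·37.1693]/1.19 = 13.8444. B = V − Δ·S = 74.7106.
Root portfolio cost Δ·99+B reproduces V0=13.8444.

(0,0): Delta=-0.6148 Bond=74.7106
(1,0): Delta=-1.0000 Bond=121.3193
(1,1): Delta=-0.5134 Bond=75.5588
V0=13.8444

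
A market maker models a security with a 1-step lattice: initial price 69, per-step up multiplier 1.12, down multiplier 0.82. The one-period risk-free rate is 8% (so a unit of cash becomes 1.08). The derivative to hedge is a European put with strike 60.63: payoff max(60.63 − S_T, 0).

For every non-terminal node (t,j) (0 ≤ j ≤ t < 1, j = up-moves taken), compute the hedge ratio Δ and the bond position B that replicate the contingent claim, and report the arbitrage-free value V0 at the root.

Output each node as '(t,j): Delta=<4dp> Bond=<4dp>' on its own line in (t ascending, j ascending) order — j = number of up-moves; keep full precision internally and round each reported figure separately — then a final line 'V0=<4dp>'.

No-arbitrage ⇒ martingale measure with p* = (R−d)/(u−d) = 0.8667.
At expiry t=1: V(1,0)=4.0500, V(1,1)=0.0000
(0,0): S=69.0000. Δ = (V_up−V_dn)/(S_up−S_dn) = (0.0000−4.0500)/(77.2800−56.5800) = -0.1957. V = [p*·0.0000 + (1−p*)·4.0500]/1.08 = 0.5000. B = V − Δ·S = 14.0000.
Self-financing check: at every node Δ·S+B equals the discounted successor values.

(0,0): Delta=-0.1957 Bond=14.0000
V0=0.5000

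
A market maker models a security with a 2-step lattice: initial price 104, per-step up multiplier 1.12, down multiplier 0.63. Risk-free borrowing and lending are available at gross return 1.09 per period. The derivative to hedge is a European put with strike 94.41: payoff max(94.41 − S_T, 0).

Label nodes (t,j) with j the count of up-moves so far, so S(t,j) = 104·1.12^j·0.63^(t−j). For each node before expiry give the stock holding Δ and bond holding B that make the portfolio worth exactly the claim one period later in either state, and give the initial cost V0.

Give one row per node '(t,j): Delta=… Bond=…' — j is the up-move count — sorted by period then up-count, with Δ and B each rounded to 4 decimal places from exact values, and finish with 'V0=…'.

The replicating-portfolio and risk-neutral prices coincide; use p* = (1.09−0.63)/(1.12−0.63) = 0.9388 for the latter.
At expiry t=2: V(2,0)=53.1324, V(2,1)=21.0276, V(2,2)=0.0000
  t=1,j=0: stock 65.5200 → up 73.3824 (V=21.0276), down 41.2776 (V=53.1324). Price 21.0947; hedge Δ=-1.0000, bond B=86.6147.
  t=1,j=1: stock 116.4800 → up 130.4576 (V=0.0000), down 73.3824 (V=21.0276). Price 1.1811; hedge Δ=-0.3684, bond B=44.0946.
  t=0,j=0: stock 104.0000 → up 116.4800 (V=1.1811), down 65.5200 (V=21.0947). Price 2.2021; hedge Δ=-0.3908, bond B=42.8421.
Self-financing check: at every node Δ·S+B equals the discounted successor values.

(0,0): Delta=-0.3908 Bond=42.8421
(1,0): Delta=-1.0000 Bond=86.6147
(1,1): Delta=-0.3684 Bond=44.0946
V0=2.2021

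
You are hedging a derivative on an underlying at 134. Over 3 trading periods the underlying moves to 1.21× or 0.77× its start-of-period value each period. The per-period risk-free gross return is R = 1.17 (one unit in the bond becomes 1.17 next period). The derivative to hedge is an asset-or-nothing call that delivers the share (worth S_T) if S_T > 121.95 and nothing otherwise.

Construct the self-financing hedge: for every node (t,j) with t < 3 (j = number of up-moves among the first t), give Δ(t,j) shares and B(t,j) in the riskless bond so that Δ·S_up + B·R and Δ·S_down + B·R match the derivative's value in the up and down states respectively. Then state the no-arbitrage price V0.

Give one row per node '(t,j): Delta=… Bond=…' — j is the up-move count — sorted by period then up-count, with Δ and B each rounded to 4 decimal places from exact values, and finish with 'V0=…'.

Risk-neutral probability p* = (R−d)/(u−d) = (1.17−0.77)/(1.21−0.77) = 0.9091.
Terminal values V(3,·): V(3,0)=0.0000, V(3,1)=0.0000, V(3,2)=151.0658, V(3,3)=237.3892
(2,0): S=79.4486. Δ = (V_up−V_dn)/(S_up−S_dn) = (0.0000−0.0000)/(96.1328−61.1754) = 0.0000. V = [p*·0.0000 + (1−p*)·0.0000]/1.17 = 0.0000. B = V − Δ·S = 0.0000.
(2,1): S=124.8478. Δ = (V_up−V_dn)/(S_up−S_dn) = (151.0658−0.0000)/(151.0658−96.1328) = 2.7500. V = [p*·151.0658 + (1−p*)·0.0000]/1.17 = 117.3783. B = V − Δ·S = -225.9532.
(2,2): S=196.1894. Δ = (V_up−V_dn)/(S_up−S_dn) = (237.3892−151.0658)/(237.3892−151.0658) = 1.0000. V = [p*·237.3892 + (1−p*)·151.0658]/1.17 = 196.1894. B = V − Δ·S = 0.0000.
(1,0): S=103.1800. Δ = (V_up−V_dn)/(S_up−S_dn) = (117.3783−0.0000)/(124.8478−79.4486) = 2.5855. V = [p*·117.3783 + (1−p*)·0.0000]/1.17 = 91.2030. B = V − Δ·S = -175.5658.
(1,1): S=162.1400. Δ = (V_up−V_dn)/(S_up−S_dn) = (196.1894−117.3783)/(196.1894−124.8478) = 1.1047. V = [p*·196.1894 + (1−p*)·117.3783]/1.17 = 161.5596. B = V − Δ·S = -17.5566.
(0,0): S=134.0000. Δ = (V_up−V_dn)/(S_up−S_dn) = (161.5596−91.2030)/(162.1400−103.1800) = 1.1933. V = [p*·161.5596 + (1−p*)·91.2030]/1.17 = 132.6184. B = V − Δ·S = -27.2830.
The time-0 hedge costs 132.6184, which is the no-arbitrage price.

(0,0): Delta=1.1933 Bond=-27.2830
(1,0): Delta=2.5855 Bond=-175.5658
(1,1): Delta=1.1047 Bond=-17.5566
(2,0): Delta=0.0000 Bond=0.0000
(2,1): Delta=2.7500 Bond=-225.9532
(2,2): Delta=1.0000 Bond=0.0000
V0=132.6184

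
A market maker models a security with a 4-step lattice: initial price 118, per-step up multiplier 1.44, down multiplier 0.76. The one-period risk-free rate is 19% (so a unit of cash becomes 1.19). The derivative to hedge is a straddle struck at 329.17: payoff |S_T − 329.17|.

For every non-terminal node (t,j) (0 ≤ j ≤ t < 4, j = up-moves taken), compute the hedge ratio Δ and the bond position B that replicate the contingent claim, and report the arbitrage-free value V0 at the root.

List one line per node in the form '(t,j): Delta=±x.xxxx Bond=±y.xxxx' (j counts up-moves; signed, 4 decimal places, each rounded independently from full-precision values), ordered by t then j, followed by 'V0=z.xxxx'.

(0,0): Delta=-0.3335 Bond=113.9179
(1,0): Delta=-1.0000 Bond=195.3347
(1,1): Delta=-0.1290 Bond=100.8109
(2,0): Delta=-1.0000 Bond=232.4483
(2,1): Delta=-1.0000 Bond=232.4483
(2,2): Delta=0.1383 Bond=54.5677
(3,0): Delta=-1.0000 Bond=276.6134
(3,1): Delta=-1.0000 Bond=276.6134
(3,2): Delta=-1.0000 Bond=276.6134
(3,3): Delta=0.4876 Bond=-58.1329
V0=74.5658

No-arbitrage ⇒ martingale measure with p* = (R−d)/(u−d) = 0.6324.
Terminal payoffs: V(4,0)=289.8026, V(4,1)=254.5792, V(4,2)=187.8401, V(4,3)=61.3870, V(4,4)=178.2084
(3,0): S=51.7992. Δ = (V_up−V_dn)/(S_up−S_dn) = (254.5792−289.8026)/(74.5908−39.3674) = -1.0000. V = [p*·254.5792 + (1−p*)·289.8026]/1.19 = 224.8143. B = V − Δ·S = 276.6134.
(3,1): S=98.1458. Δ = (V_up−V_dn)/(S_up−S_dn) = (187.8401−254.5792)/(141.3299−74.5908) = -1.0000. V = [p*·187.8401 + (1−p*)·254.5792]/1.19 = 178.4677. B = V − Δ·S = 276.6134.
(3,2): S=185.9604. Δ = (V_up−V_dn)/(S_up−S_dn) = (61.3870−187.8401)/(267.7830−141.3299) = -1.0000. V = [p*·61.3870 + (1−p*)·187.8401]/1.19 = 90.6530. B = V − Δ·S = 276.6134.
(3,3): S=352.3461. Δ = (V_up−V_dn)/(S_up−S_dn) = (178.2084−61.3870)/(507.3784−267.7830) = 0.4876. V = [p*·178.2084 + (1−p*)·61.3870]/1.19 = 113.6633. B = V − Δ·S = -58.1329.
(2,0): S=68.1568. Δ = (V_up−V_dn)/(S_up−S_dn) = (178.4677−224.8143)/(98.1458−51.7992) = -1.0000. V = [p*·178.4677 + (1−p*)·224.8143]/1.19 = 164.2915. B = V − Δ·S = 232.4483.
(2,1): S=129.1392. Δ = (V_up−V_dn)/(S_up−S_dn) = (90.6530−178.4677)/(185.9604−98.1458) = -1.0000. V = [p*·90.6530 + (1−p*)·178.4677]/1.19 = 103.3091. B = V − Δ·S = 232.4483.
(2,2): S=244.6848. Δ = (V_up−V_dn)/(S_up−S_dn) = (113.6633−90.6530)/(352.3461−185.9604) = 0.1383. V = [p*·113.6633 + (1−p*)·90.6530]/1.19 = 88.4064. B = V − Δ·S = 54.5677.
(1,0): S=89.6800. Δ = (V_up−V_dn)/(S_up−S_dn) = (103.3091−164.2915)/(129.1392−68.1568) = -1.0000. V = [p*·103.3091 + (1−p*)·164.2915]/1.19 = 105.6547. B = V − Δ·S = 195.3347.
(1,1): S=169.9200. Δ = (V_up−V_dn)/(S_up−S_dn) = (88.4064−103.3091)/(244.6848−129.1392) = -0.1290. V = [p*·88.4064 + (1−p*)·103.3091]/1.19 = 78.8952. B = V − Δ·S = 100.8109.
(0,0): S=118.0000. Δ = (V_up−V_dn)/(S_up−S_dn) = (78.8952−105.6547)/(169.9200−89.6800) = -0.3335. V = [p*·78.8952 + (1−p*)·105.6547]/1.19 = 74.5658. B = V − Δ·S = 113.9179.
Each (Δ,B) replicates both successor values, so the strategy is self-financing and V0 is arbitrage-free.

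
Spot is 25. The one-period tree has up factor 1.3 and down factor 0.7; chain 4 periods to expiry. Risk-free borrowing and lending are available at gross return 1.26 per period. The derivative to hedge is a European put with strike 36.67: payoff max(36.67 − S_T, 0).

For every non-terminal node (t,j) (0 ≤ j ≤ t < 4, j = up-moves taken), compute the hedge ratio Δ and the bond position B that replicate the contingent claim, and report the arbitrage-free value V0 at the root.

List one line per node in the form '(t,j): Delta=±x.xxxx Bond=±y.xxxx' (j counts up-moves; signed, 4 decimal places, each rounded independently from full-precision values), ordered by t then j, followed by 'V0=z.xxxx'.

(0,0): Delta=-0.0967 Bond=2.5768
(1,0): Delta=-0.9071 Bond=17.4285
(1,1): Delta=-0.0656 Bond=2.2337
(2,0): Delta=-1.0000 Bond=23.0978
(2,1): Delta=-0.9035 Bond=21.8786
(2,2): Delta=-0.0333 Bond=1.4528
(3,0): Delta=-1.0000 Bond=29.1032
(3,1): Delta=-1.0000 Bond=29.1032
(3,2): Delta=-0.8998 Bond=27.4573
(3,3): Delta=0.0000 Bond=0.0000
V0=0.1586

Risk-neutral probability p* = (R−d)/(u−d) = (1.26−0.7)/(1.3−0.7) = 0.9333.
Terminal payoffs: V(4,0)=30.6675, V(4,1)=25.5225, V(4,2)=15.9675, V(4,3)=0.0000, V(4,4)=0.0000
  t=3,j=0: stock 8.5750 → up 11.1475 (V=25.5225), down 6.0025 (V=30.6675). Price 20.5282; hedge Δ=-1.0000, bond B=29.1032.
  t=3,j=1: stock 15.9250 → up 20.7025 (V=15.9675), down 11.1475 (V=25.5225). Price 13.1782; hedge Δ=-1.0000, bond B=29.1032.
  t=3,j=2: stock 29.5750 → up 38.4475 (V=0.0000), down 20.7025 (V=15.9675). Price 0.8448; hedge Δ=-0.8998, bond B=27.4573.
  t=3,j=3: stock 54.9250 → up 71.4025 (V=0.0000), down 38.4475 (V=0.0000). Price 0.0000; hedge Δ=0.0000, bond B=0.0000.
  t=2,j=0: stock 12.2500 → up 15.9250 (V=13.1782), down 8.5750 (V=20.5282). Price 10.8478; hedge Δ=-1.0000, bond B=23.0978.
  t=2,j=1: stock 22.7500 → up 29.5750 (V=0.8448), down 15.9250 (V=13.1782). Price 1.3231; hedge Δ=-0.9035, bond B=21.8786.
  t=2,j=2: stock 42.2500 → up 54.9250 (V=0.0000), down 29.5750 (V=0.8448). Price 0.0447; hedge Δ=-0.0333, bond B=1.4528.
  t=1,j=0: stock 17.5000 → up 22.7500 (V=1.3231), down 12.2500 (V=10.8478). Price 1.5540; hedge Δ=-0.9071, bond B=17.4285.
  t=1,j=1: stock 32.5000 → up 42.2500 (V=0.0447), down 22.7500 (V=1.3231). Price 0.1031; hedge Δ=-0.0656, bond B=2.2337.
  t=0,j=0: stock 25.0000 → up 32.5000 (V=0.1031), down 17.5000 (V=1.5540). Price 0.1586; hedge Δ=-0.0967, bond B=2.5768.
Check: Δ(0,0)·S0 + B(0,0) = 0.1586 = V0.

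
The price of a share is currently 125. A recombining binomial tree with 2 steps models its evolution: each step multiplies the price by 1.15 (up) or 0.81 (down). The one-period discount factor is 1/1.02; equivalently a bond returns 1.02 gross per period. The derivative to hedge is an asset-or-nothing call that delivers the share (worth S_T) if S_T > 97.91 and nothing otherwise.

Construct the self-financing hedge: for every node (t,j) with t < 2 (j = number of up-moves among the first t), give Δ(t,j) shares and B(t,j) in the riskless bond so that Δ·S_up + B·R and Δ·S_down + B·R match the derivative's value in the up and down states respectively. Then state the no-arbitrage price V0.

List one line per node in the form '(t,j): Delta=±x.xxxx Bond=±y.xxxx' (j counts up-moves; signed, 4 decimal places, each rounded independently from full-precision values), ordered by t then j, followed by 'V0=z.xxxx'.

(0,0): Delta=1.7234 Bond=-101.9443
(1,0): Delta=3.3824 Bond=-271.9561
(1,1): Delta=1.0000 Bond=0.0000
V0=113.4759

Risk-neutral probability p* = (R−d)/(u−d) = (1.02−0.81)/(1.15−0.81) = 0.6176.
Terminal payoffs: V(2,0)=0.0000, V(2,1)=116.4375, V(2,2)=165.3125
  t=1,j=0: stock 101.2500 → up 116.4375 (V=116.4375), down 82.0125 (V=0.0000). Price 70.5071; hedge Δ=3.3824, bond B=-271.9561.
  t=1,j=1: stock 143.7500 → up 165.3125 (V=165.3125), down 116.4375 (V=116.4375). Price 143.7500; hedge Δ=1.0000, bond B=0.0000.
  t=0,j=0: stock 125.0000 → up 143.7500 (V=143.7500), down 101.2500 (V=70.5071). Price 113.4759; hedge Δ=1.7234, bond B=-101.9443.
Self-financing check: at every node Δ·S+B equals the discounted successor values.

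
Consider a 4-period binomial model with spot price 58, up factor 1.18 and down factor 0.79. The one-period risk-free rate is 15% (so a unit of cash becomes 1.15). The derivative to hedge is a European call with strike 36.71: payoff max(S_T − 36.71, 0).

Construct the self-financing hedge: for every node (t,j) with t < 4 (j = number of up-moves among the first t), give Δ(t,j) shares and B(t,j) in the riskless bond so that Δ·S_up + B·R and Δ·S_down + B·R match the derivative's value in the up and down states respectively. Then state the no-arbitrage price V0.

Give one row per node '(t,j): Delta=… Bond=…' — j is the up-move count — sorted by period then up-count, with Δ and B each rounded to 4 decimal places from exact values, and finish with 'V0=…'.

(0,0): Delta=0.9984 Bond=-20.8954
(1,0): Delta=0.9794 Bond=-23.1565
(1,1): Delta=0.9995 Bond=-24.1025
(2,0): Delta=0.7785 Bond=-19.3582
(2,1): Delta=0.9906 Bond=-27.2360
(2,2): Delta=1.0000 Bond=-27.7580
(3,0): Delta=0.0000 Bond=0.0000
(3,1): Delta=0.8219 Bond=-24.1171
(3,2): Delta=1.0000 Bond=-31.9217
(3,3): Delta=1.0000 Bond=-31.9217
V0=37.0141

Since d<R<u, set p* = (R−d)/(u−d) = 0.9231; price each node as the discounted p*-expectation of its children.
Terminal values V(4,·): V(4,0)=0.0000, V(4,1)=0.0000, V(4,2)=13.6918, V(4,3)=38.5737, V(4,4)=75.7391
  t=3,j=0: stock 28.5963 → up 33.7436 (V=0.0000), down 22.5910 (V=0.0000). Price 0.0000; hedge Δ=0.0000, bond B=0.0000.
  t=3,j=1: stock 42.7134 → up 50.4018 (V=13.6918), down 33.7436 (V=0.0000). Price 10.9901; hedge Δ=0.8219, bond B=-24.1171.
  t=3,j=2: stock 63.7998 → up 75.2837 (V=38.5737), down 50.4018 (V=13.6918). Price 31.8780; hedge Δ=1.0000, bond B=-31.9217.
  t=3,j=3: stock 95.2959 → up 112.4491 (V=75.7391), down 75.2837 (V=38.5737). Price 63.3741; hedge Δ=1.0000, bond B=-31.9217.
  t=2,j=0: stock 36.1978 → up 42.7134 (V=10.9901), down 28.5963 (V=0.0000). Price 8.8215; hedge Δ=0.7785, bond B=-19.3582.
  t=2,j=1: stock 54.0676 → up 63.7998 (V=31.8780), down 42.7134 (V=10.9901). Price 26.3228; hedge Δ=0.9906, bond B=-27.2360.
  t=2,j=2: stock 80.7592 → up 95.2959 (V=63.3741), down 63.7998 (V=31.8780). Price 53.0012; hedge Δ=1.0000, bond B=-27.7580.
  t=1,j=0: stock 45.8200 → up 54.0676 (V=26.3228), down 36.1978 (V=8.8215). Price 21.7188; hedge Δ=0.9794, bond B=-23.1565.
  t=1,j=1: stock 68.4400 → up 80.7592 (V=53.0012), down 54.0676 (V=26.3228). Price 44.3035; hedge Δ=0.9995, bond B=-24.1025.
  t=0,j=0: stock 58.0000 → up 68.4400 (V=44.3035), down 45.8200 (V=21.7188). Price 37.0141; hedge Δ=0.9984, bond B=-20.8954.
Self-financing check: at every node Δ·S+B equals the discounted successor values.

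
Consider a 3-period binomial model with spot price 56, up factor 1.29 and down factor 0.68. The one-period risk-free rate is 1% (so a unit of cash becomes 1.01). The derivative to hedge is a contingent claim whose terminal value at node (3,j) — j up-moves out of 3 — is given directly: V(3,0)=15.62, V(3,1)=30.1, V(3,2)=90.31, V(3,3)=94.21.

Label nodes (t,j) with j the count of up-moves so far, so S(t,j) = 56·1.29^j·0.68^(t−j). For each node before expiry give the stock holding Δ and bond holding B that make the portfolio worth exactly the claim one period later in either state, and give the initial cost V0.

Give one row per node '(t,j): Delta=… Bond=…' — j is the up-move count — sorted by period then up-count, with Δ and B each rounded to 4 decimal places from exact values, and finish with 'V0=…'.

(0,0): Delta=0.9784 Bond=6.4669
(1,0): Delta=1.6717 Bond=-19.8670
(1,1): Delta=0.6684 Bond=28.9303
(2,0): Delta=0.9167 Bond=-0.5165
(2,1): Delta=2.0093 Bond=-36.6528
(2,2): Delta=0.0686 Bond=85.1113
V0=61.2590

Risk-neutral probability p* = (R−d)/(u−d) = (1.01−0.68)/(1.29−0.68) = 0.5410.
Terminal values V(3,·): V(3,0)=15.6200, V(3,1)=30.1000, V(3,2)=90.3100, V(3,3)=94.2100
(2,0): S=25.8944. Δ = (V_up−V_dn)/(S_up−S_dn) = (30.1000−15.6200)/(33.4038−17.6082) = 0.9167. V = [p*·30.1000 + (1−p*)·15.6200]/1.01 = 23.2212. B = V − Δ·S = -0.5165.
(2,1): S=49.1232. Δ = (V_up−V_dn)/(S_up−S_dn) = (90.3100−30.1000)/(63.3689−33.4038) = 2.0093. V = [p*·90.3100 + (1−p*)·30.1000]/1.01 = 62.0521. B = V − Δ·S = -36.6528.
(2,2): S=93.1896. Δ = (V_up−V_dn)/(S_up−S_dn) = (94.2100−90.3100)/(120.2146−63.3689) = 0.0686. V = [p*·94.2100 + (1−p*)·90.3100]/1.01 = 91.5048. B = V − Δ·S = 85.1113.
(1,0): S=38.0800. Δ = (V_up−V_dn)/(S_up−S_dn) = (62.0521−23.2212)/(49.1232−25.8944) = 1.6717. V = [p*·62.0521 + (1−p*)·23.2212]/1.01 = 43.7902. B = V − Δ·S = -19.8670.
(1,1): S=72.2400. Δ = (V_up−V_dn)/(S_up−S_dn) = (91.5048−62.0521)/(93.1896−49.1232) = 0.6684. V = [p*·91.5048 + (1−p*)·62.0521]/1.01 = 77.2134. B = V − Δ·S = 28.9303.
(0,0): S=56.0000. Δ = (V_up−V_dn)/(S_up−S_dn) = (77.2134−43.7902)/(72.2400−38.0800) = 0.9784. V = [p*·77.2134 + (1−p*)·43.7902]/1.01 = 61.2590. B = V − Δ·S = 6.4669.
Check: Δ(0,0)·S0 + B(0,0) = 61.2590 = V0.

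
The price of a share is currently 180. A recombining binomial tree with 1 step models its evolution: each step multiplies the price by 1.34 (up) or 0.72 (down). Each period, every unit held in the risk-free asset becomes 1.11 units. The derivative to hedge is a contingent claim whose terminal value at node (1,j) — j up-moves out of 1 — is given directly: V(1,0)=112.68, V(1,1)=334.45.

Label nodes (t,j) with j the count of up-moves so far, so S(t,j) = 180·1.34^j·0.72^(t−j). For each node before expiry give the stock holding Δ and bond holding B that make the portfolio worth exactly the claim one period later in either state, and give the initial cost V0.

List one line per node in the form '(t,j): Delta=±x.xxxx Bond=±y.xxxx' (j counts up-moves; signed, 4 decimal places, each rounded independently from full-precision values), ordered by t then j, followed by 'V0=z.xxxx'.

Since d<R<u, set p* = (R−d)/(u−d) = 0.6290; price each node as the discounted p*-expectation of its children.
Terminal payoffs: V(1,0)=112.6800, V(1,1)=334.4500
  t=0,j=0: stock 180.0000 → up 241.2000 (V=334.4500), down 129.6000 (V=112.6800). Price 227.1896; hedge Δ=1.9872, bond B=-130.5039.
Self-financing check: at every node Δ·S+B equals the discounted successor values.

(0,0): Delta=1.9872 Bond=-130.5039
V0=227.1896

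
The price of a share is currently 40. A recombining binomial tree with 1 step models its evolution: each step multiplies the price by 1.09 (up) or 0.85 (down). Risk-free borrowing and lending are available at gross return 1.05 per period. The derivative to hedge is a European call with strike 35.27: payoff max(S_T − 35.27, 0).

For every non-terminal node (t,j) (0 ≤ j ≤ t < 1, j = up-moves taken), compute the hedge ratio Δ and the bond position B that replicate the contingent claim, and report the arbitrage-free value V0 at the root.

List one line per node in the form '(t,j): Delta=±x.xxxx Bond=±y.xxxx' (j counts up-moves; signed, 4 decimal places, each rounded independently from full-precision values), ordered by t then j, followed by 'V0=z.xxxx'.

Under the risk-neutral measure, an up-move has probability p* = (R−d)/(u−d) = 0.8333 and values discount at R = 1.05.
Terminal payoffs: V(1,0)=0.0000, V(1,1)=8.3300
Node (0,0) S=40.0000: V=(p*·8.3300+(1−p*)·0.0000)/1.05=6.6111; Δ=(8.3300−0.0000)/(43.6000−34.0000)=0.8677; B=V−Δ·S=-28.0972
Each (Δ,B) replicates both successor values, so the strategy is self-financing and V0 is arbitrage-free.

(0,0): Delta=0.8677 Bond=-28.0972
V0=6.6111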